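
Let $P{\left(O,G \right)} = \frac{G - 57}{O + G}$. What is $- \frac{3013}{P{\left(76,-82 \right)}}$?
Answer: $- \frac{18078}{139} \approx -130.06$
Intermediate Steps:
$P{\left(O,G \right)} = \frac{-57 + G}{G + O}$
$- \frac{3013}{P{\left(76,-82 \right)}} = - \frac{3013}{\frac{1}{-82 + 76} \left(-57 - 82\right)} = - \frac{3013}{\frac{1}{-6} \left(-139\right)} = - \frac{3013}{\left(- \frac{1}{6}\right) \left(-139\right)} = - \frac{3013}{\frac{139}{6}} = \left(-3013\right) \frac{6}{139} = - \frac{18078}{139}$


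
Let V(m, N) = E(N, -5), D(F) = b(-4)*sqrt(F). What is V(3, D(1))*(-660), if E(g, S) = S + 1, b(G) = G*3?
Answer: 2640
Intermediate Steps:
b(G) = 3*G
D(F) = -12*sqrt(F) (D(F) = (3*(-4))*sqrt(F) = -12*sqrt(F))
E(g, S) = 1 + S
V(m, N) = -4 (V(m, N) = 1 - 5 = -4)
V(3, D(1))*(-660) = -4*(-660) = 2640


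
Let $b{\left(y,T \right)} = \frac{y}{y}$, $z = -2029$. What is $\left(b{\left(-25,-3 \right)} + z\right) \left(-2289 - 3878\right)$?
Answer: $12506676$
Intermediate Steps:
$b{\left(y,T \right)} = 1$
$\left(b{\left(-25,-3 \right)} + z\right) \left(-2289 - 3878\right) = \left(1 - 2029\right) \left(-2289 - 3878\right) = \left(-2028\right) \left(-6167\right) = 12506676$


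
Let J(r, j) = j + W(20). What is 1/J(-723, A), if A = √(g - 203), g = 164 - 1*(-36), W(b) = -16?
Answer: -16/259 - I*√3/259 ≈ -0.061776 - 0.0066875*I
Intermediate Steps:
g = 200 (g = 164 + 36 = 200)
A = I*√3 (A = √(200 - 203) = √(-3) = I*√3 ≈ 1.732*I)
J(r, j) = -16 + j (J(r, j) = j - 16 = -16 + j)
1/J(-723, A) = 1/(-16 + I*√3)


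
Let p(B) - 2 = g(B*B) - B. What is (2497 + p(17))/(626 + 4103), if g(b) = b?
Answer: 2771/4729 ≈ 0.58596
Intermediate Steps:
p(B) = 2 + B**2 - B (p(B) = 2 + (B*B - B) = 2 + (B**2 - B) = 2 + B**2 - B)
(2497 + p(17))/(626 + 4103) = (2497 + (2 + 17**2 - 1*17))/(626 + 4103) = (2497 + (2 + 289 - 17))/4729 = (2497 + 274)*(1/4729) = 2771*(1/4729) = 2771/4729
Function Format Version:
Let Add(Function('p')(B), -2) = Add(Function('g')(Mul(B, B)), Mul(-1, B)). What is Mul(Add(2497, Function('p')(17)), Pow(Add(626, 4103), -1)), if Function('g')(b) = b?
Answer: Rational(2771, 4729) ≈ 0.58596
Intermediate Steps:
Function('p')(B) = Add(2, Pow(B, 2), Mul(-1, B)) (Function('p')(B) = Add(2, Add(Mul(B, B), Mul(-1, B))) = Add(2, Add(Pow(B, 2), Mul(-1, B))) = Add(2, Pow(B, 2), Mul(-1, B)))
Mul(Add(2497, Function('p')(17)), Pow(Add(626, 4103), -1)) = Mul(Add(2497, Add(2, Pow(17, 2), Mul(-1, 17))), Pow(Add(626, 4103), -1)) = Mul(Add(2497, Add(2, 289, -17)), Pow(4729, -1)) = Mul(Add(2497, 274), Rational(1, 4729)) = Mul(2771, Rational(1, 4729)) = Rational(2771, 4729)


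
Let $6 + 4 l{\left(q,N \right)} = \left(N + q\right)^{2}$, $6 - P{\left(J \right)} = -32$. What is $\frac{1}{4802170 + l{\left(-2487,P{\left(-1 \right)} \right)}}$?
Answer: $\frac{4}{25206275} \approx 1.5869 \cdot 10^{-7}$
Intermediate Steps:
$P{\left(J \right)} = 38$ ($P{\left(J \right)} = 6 - -32 = 6 + 32 = 38$)
$l{\left(q,N \right)} = - \frac{3}{2} + \frac{\left(N + q\right)^{2}}{4}$
$\frac{1}{4802170 + l{\left(-2487,P{\left(-1 \right)} \right)}} = \frac{1}{4802170 - \left(\frac{3}{2} - \frac{\left(38 - 2487\right)^{2}}{4}\right)} = \frac{1}{4802170 - \left(\frac{3}{2} - \frac{\left(-2449\right)^{2}}{4}\right)} = \frac{1}{4802170 + \left(- \frac{3}{2} + \frac{1}{4} \cdot 5997601\right)} = \frac{1}{4802170 + \left(- \frac{3}{2} + \frac{5997601}{4}\right)} = \frac{1}{4802170 + \frac{5997595}{4}} = \frac{1}{\frac{25206275}{4}} = \frac{4}{25206275}$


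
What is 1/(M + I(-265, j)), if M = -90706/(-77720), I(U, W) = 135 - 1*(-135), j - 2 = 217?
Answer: 38860/10537553 ≈ 0.0036878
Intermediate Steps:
j = 219 (j = 2 + 217 = 219)
I(U, W) = 270 (I(U, W) = 135 + 135 = 270)
M = 45353/38860 (M = -90706*(-1/77720) = 45353/38860 ≈ 1.1671)
1/(M + I(-265, j)) = 1/(45353/38860 + 270) = 1/(10537553/38860) = 38860/10537553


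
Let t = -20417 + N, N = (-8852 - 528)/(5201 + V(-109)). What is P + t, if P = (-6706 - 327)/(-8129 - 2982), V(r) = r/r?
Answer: -590079217244/28899711 ≈ -20418.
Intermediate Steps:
V(r) = 1
N = -4690/2601 (N = (-8852 - 528)/(5201 + 1) = -9380/5202 = -9380*1/5202 = -4690/2601 ≈ -1.8032)
P = 7033/11111 (P = -7033/(-11111) = -7033*(-1/11111) = 7033/11111 ≈ 0.63298)
t = -53109307/2601 (t = -20417 - 4690/2601 = -53109307/2601 ≈ -20419.)
P + t = 7033/11111 - 53109307/2601 = -590079217244/28899711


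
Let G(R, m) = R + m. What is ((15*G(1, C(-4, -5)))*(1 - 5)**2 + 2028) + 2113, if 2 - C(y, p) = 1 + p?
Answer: 5821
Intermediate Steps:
C(y, p) = 1 - p (C(y, p) = 2 - (1 + p) = 2 + (-1 - p) = 1 - p)
((15*G(1, C(-4, -5)))*(1 - 5)**2 + 2028) + 2113 = ((15*(1 + (1 - 1*(-5))))*(1 - 5)**2 + 2028) + 2113 = ((15*(1 + (1 + 5)))*(-4)**2 + 2028) + 2113 = ((15*(1 + 6))*16 + 2028) + 2113 = ((15*7)*16 + 2028) + 2113 = (105*16 + 2028) + 2113 = (1680 + 2028) + 2113 = 3708 + 2113 = 5821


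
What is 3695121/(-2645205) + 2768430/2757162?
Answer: -159165684914/405181039345 ≈ -0.39283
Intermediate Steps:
3695121/(-2645205) + 2768430/2757162 = 3695121*(-1/2645205) + 2768430*(1/2757162) = -1231707/881735 + 461405/459527 = -159165684914/405181039345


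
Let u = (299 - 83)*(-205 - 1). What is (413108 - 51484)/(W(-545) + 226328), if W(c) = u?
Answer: 2659/1337 ≈ 1.9888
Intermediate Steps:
u = -44496 (u = 216*(-206) = -44496)
W(c) = -44496
(413108 - 51484)/(W(-545) + 226328) = (413108 - 51484)/(-44496 + 226328) = 361624/181832 = 361624*(1/181832) = 2659/1337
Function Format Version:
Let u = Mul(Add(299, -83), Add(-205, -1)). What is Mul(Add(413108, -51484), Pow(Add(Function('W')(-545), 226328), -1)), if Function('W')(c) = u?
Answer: Rational(2659, 1337) ≈ 1.9888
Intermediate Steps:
u = -44496 (u = Mul(216, -206) = -44496)
Function('W')(c) = -44496
Mul(Add(413108, -51484), Pow(Add(Function('W')(-545), 226328), -1)) = Mul(Add(413108, -51484), Pow(Add(-44496, 226328), -1)) = Mul(361624, Pow(181832, -1)) = Mul(361624, Rational(1, 181832)) = Rational(2659, 1337)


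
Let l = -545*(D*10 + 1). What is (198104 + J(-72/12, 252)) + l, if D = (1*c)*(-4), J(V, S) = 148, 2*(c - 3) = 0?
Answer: 263107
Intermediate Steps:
c = 3 (c = 3 + (½)*0 = 3 + 0 = 3)
D = -12 (D = (1*3)*(-4) = 3*(-4) = -12)
l = 64855 (l = -545*(-12*10 + 1) = -545*(-120 + 1) = -545*(-119) = 64855)
(198104 + J(-72/12, 252)) + l = (198104 + 148) + 64855 = 198252 + 64855 = 263107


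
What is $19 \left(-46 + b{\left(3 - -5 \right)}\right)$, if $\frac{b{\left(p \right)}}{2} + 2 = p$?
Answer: $-646$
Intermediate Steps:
$b{\left(p \right)} = -4 + 2 p$
$19 \left(-46 + b{\left(3 - -5 \right)}\right) = 19 \left(-46 - \left(4 - 2 \left(3 - -5\right)\right)\right) = 19 \left(-46 - \left(4 - 2 \left(3 + 5\right)\right)\right) = 19 \left(-46 + \left(-4 + 2 \cdot 8\right)\right) = 19 \left(-46 + \left(-4 + 16\right)\right) = 19 \left(-46 + 12\right) = 19 \left(-34\right) = -646$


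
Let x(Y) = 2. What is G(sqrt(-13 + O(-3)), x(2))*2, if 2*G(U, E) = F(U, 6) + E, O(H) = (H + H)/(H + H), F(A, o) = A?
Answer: 2 + 2*I*sqrt(3) ≈ 2.0 + 3.4641*I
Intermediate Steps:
O(H) = 1 (O(H) = (2*H)/((2*H)) = (2*H)*(1/(2*H)) = 1)
G(U, E) = E/2 + U/2 (G(U, E) = (U + E)/2 = (E + U)/2 = E/2 + U/2)
G(sqrt(-13 + O(-3)), x(2))*2 = ((1/2)*2 + sqrt(-13 + 1)/2)*2 = (1 + sqrt(-12)/2)*2 = (1 + (2*I*sqrt(3))/2)*2 = (1 + I*sqrt(3))*2 = 2 + 2*I*sqrt(3)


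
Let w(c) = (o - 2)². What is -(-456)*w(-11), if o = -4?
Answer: 16416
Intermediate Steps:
w(c) = 36 (w(c) = (-4 - 2)² = (-6)² = 36)
-(-456)*w(-11) = -(-456)*36 = -57*(-288) = 16416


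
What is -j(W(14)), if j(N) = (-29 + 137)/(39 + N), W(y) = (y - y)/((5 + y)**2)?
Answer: -36/13 ≈ -2.7692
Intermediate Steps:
W(y) = 0 (W(y) = 0/(5 + y)**2 = 0)
j(N) = 108/(39 + N)
-j(W(14)) = -108/(39 + 0) = -108/39 = -1*36/13 = -36/13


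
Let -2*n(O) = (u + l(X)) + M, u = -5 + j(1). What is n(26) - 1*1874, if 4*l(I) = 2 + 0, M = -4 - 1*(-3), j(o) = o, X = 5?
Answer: -7487/4 ≈ -1871.8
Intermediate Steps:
M = -1 (M = -4 + 3 = -1)
u = -4 (u = -5 + 1 = -4)
l(I) = ½ (l(I) = (2 + 0)/4 = (¼)*2 = ½)
n(O) = 9/4 (n(O) = -((-4 + ½) - 1)/2 = -(-7/2 - 1)/2 = -½*(-9/2) = 9/4)
n(26) - 1*1874 = 9/4 - 1*1874 = 9/4 - 1874 = -7487/4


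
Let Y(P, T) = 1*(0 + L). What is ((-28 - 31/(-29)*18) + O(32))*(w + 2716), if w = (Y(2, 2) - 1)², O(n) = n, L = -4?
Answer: 1847434/29 ≈ 63705.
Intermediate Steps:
Y(P, T) = -4 (Y(P, T) = 1*(0 - 4) = 1*(-4) = -4)
w = 25 (w = (-4 - 1)² = (-5)² = 25)
((-28 - 31/(-29)*18) + O(32))*(w + 2716) = ((-28 - 31/(-29)*18) + 32)*(25 + 2716) = ((-28 - 31*(-1/29)*18) + 32)*2741 = ((-28 + (31/29)*18) + 32)*2741 = ((-28 + 558/29) + 32)*2741 = (-254/29 + 32)*2741 = (674/29)*2741 = 1847434/29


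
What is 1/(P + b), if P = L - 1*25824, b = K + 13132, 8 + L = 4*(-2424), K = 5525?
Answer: -1/16871 ≈ -5.9273e-5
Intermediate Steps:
L = -9704 (L = -8 + 4*(-2424) = -8 - 9696 = -9704)
b = 18657 (b = 5525 + 13132 = 18657)
P = -35528 (P = -9704 - 1*25824 = -9704 - 25824 = -35528)
1/(P + b) = 1/(-35528 + 18657) = 1/(-16871) = -1/16871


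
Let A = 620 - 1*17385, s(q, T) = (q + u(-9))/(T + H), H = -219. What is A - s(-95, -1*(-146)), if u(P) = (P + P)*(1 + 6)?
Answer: -1224066/73 ≈ -16768.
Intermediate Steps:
u(P) = 14*P (u(P) = (2*P)*7 = 14*P)
s(q, T) = (-126 + q)/(-219 + T) (s(q, T) = (q + 14*(-9))/(T - 219) = (q - 126)/(-219 + T) = (-126 + q)/(-219 + T))
A = -16765 (A = 620 - 17385 = -16765)
A - s(-95, -1*(-146)) = -16765 - (-126 - 95)/(-219 - 1*(-146)) = -16765 - (-221)/(-219 + 146) = -16765 - (-221)/(-73) = -16765 - (-1)*(-221)/73 = -16765 - 1*221/73 = -16765 - 221/73 = -1224066/73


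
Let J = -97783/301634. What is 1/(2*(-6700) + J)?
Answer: -301634/4041993383 ≈ -7.4625e-5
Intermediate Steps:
J = -97783/301634 (J = -97783*1/301634 = -97783/301634 ≈ -0.32418)
1/(2*(-6700) + J) = 1/(2*(-6700) - 97783/301634) = 1/(-13400 - 97783/301634) = 1/(-4041993383/301634) = -301634/4041993383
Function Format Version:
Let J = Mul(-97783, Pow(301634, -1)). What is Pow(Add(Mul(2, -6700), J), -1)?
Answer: Rational(-301634, 4041993383) ≈ -7.4625e-5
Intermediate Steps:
J = Rational(-97783, 301634) (J = Mul(-97783, Rational(1, 301634)) = Rational(-97783, 301634) ≈ -0.32418)
Pow(Add(Mul(2, -6700), J), -1) = Pow(Add(Mul(2, -6700), Rational(-97783, 301634)), -1) = Pow(Add(-13400, Rational(-97783, 301634)), -1) = Pow(Rational(-4041993383, 301634), -1) = Rational(-301634, 4041993383)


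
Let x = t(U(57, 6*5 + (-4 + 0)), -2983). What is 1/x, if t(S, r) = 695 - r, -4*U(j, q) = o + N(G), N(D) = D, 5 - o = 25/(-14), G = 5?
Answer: 1/3678 ≈ 0.00027189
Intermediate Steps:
o = 95/14 (o = 5 - 25/(-14) = 5 - 25*(-1)/14 = 5 - 1*(-25/14) = 5 + 25/14 = 95/14 ≈ 6.7857)
U(j, q) = -165/56 (U(j, q) = -(95/14 + 5)/4 = -1/4*165/14 = -165/56)
x = 3678 (x = 695 - 1*(-2983) = 695 + 2983 = 3678)
1/x = 1/3678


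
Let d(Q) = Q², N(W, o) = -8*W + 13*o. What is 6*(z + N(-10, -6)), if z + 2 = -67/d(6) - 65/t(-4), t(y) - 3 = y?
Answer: 2273/6 ≈ 378.83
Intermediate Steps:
t(y) = 3 + y
z = 2201/36 (z = -2 + (-67/(6²) - 65/(3 - 4)) = -2 + (-67/36 - 65/(-1)) = -2 + (-67*1/36 - 65*(-1)) = -2 + (-67/36 + 65) = -2 + 2273/36 = 2201/36 ≈ 61.139)
6*(z + N(-10, -6)) = 6*(2201/36 + (-8*(-10) + 13*(-6))) = 6*(2201/36 + (80 - 78)) = 6*(2201/36 + 2) = 6*(2273/36) = 2273/6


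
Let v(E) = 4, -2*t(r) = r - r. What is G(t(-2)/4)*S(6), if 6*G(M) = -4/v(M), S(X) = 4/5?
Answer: -2/15 ≈ -0.13333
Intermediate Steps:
t(r) = 0 (t(r) = -(r - r)/2 = -1/2*0 = 0)
S(X) = 4/5 (S(X) = 4*(1/5) = 4/5)
G(M) = -1/6 (G(M) = (-4/4)/6 = (-4*1/4)/6 = (1/6)*(-1) = -1/6)
G(t(-2)/4)*S(6) = -1/6*4/5 = -2/15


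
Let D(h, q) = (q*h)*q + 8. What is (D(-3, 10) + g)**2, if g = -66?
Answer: 128164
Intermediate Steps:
D(h, q) = 8 + h*q**2 (D(h, q) = (h*q)*q + 8 = h*q**2 + 8 = 8 + h*q**2)
(D(-3, 10) + g)**2 = ((8 - 3*10**2) - 66)**2 = ((8 - 3*100) - 66)**2 = ((8 - 300) - 66)**2 = (-292 - 66)**2 = (-358)**2 = 128164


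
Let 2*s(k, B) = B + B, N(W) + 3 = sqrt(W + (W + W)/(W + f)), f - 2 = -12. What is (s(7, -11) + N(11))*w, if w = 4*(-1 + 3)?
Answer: -112 + 8*sqrt(33) ≈ -66.043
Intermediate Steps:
f = -10 (f = 2 - 12 = -10)
N(W) = -3 + sqrt(W + 2*W/(-10 + W)) (N(W) = -3 + sqrt(W + (W + W)/(W - 10)) = -3 + sqrt(W + (2*W)/(-10 + W)) = -3 + sqrt(W + 2*W/(-10 + W)))
w = 8 (w = 4*2 = 8)
s(k, B) = B (s(k, B) = (B + B)/2 = (2*B)/2 = B)
(s(7, -11) + N(11))*w = (-11 + (-3 + sqrt(11*(-8 + 11)/(-10 + 11))))*8 = (-11 + (-3 + sqrt(11*3/1)))*8 = (-11 + (-3 + sqrt(11*1*3)))*8 = (-11 + (-3 + sqrt(33)))*8 = (-14 + sqrt(33))*8 = -112 + 8*sqrt(33)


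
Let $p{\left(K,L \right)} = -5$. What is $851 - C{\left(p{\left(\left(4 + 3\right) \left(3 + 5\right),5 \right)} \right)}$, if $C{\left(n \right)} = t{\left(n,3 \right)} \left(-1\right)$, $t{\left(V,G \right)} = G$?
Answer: $854$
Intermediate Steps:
$C{\left(n \right)} = -3$ ($C{\left(n \right)} = 3 \left(-1\right) = -3$)
$851 - C{\left(p{\left(\left(4 + 3\right) \left(3 + 5\right),5 \right)} \right)} = 851 - -3 = 851 + 3 = 854$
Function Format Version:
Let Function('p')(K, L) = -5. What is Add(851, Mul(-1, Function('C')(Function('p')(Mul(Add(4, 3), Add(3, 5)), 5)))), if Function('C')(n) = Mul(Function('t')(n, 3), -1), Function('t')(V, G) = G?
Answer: 854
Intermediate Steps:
Function('C')(n) = -3 (Function('C')(n) = Mul(3, -1) = -3)
Add(851, Mul(-1, Function('C')(Function('p')(Mul(Add(4, 3), Add(3, 5)), 5)))) = Add(851, Mul(-1, -3)) = Add(851, 3) = 854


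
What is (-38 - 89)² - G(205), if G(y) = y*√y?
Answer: 16129 - 205*√205 ≈ 13194.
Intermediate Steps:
G(y) = y^(3/2)
(-38 - 89)² - G(205) = (-38 - 89)² - 205^(3/2) = (-127)² - 205*√205 = 16129 - 205*√205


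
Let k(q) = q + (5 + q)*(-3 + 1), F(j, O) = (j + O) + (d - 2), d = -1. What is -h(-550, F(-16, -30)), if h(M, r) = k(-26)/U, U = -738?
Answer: 8/369 ≈ 0.021680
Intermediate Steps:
F(j, O) = -3 + O + j (F(j, O) = (j + O) + (-1 - 2) = (O + j) - 3 = -3 + O + j)
k(q) = -10 - q (k(q) = q + (5 + q)*(-2) = q + (-10 - 2*q) = -10 - q)
h(M, r) = -8/369 (h(M, r) = (-10 - 1*(-26))/(-738) = (-10 + 26)*(-1/738) = 16*(-1/738) = -8/369)
-h(-550, F(-16, -30)) = -1*(-8/369) = 8/369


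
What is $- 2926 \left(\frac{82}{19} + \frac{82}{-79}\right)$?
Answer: $- \frac{757680}{79} \approx -9590.9$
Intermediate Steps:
$- 2926 \left(\frac{82}{19} + \frac{82}{-79}\right) = - 2926 \left(82 \cdot \frac{1}{19} + 82 \left(- \frac{1}{79}\right)\right) = - 2926 \left(\frac{82}{19} - \frac{82}{79}\right) = \left(-2926\right) \frac{4920}{1501} = - \frac{757680}{79}$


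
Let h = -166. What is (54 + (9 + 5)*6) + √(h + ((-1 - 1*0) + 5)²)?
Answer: 138 + 5*I*√6 ≈ 138.0 + 12.247*I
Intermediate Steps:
(54 + (9 + 5)*6) + √(h + ((-1 - 1*0) + 5)²) = (54 + (9 + 5)*6) + √(-166 + ((-1 - 1*0) + 5)²) = (54 + 14*6) + √(-166 + ((-1 + 0) + 5)²) = (54 + 84) + √(-166 + (-1 + 5)²) = 138 + √(-166 + 4²) = 138 + √(-166 + 16) = 138 + √(-150) = 138 + 5*I*√6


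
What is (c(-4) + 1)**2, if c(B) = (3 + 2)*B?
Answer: 361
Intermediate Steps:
c(B) = 5*B
(c(-4) + 1)**2 = (5*(-4) + 1)**2 = (-20 + 1)**2 = (-19)**2 = 361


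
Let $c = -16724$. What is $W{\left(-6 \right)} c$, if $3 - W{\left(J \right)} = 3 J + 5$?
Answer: $-267584$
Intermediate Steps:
$W{\left(J \right)} = -2 - 3 J$ ($W{\left(J \right)} = 3 - \left(3 J + 5\right) = 3 - \left(5 + 3 J\right) = -2 - 3 J$)
$W{\left(-6 \right)} c = \left(-2 - -18\right) \left(-16724\right) = \left(-2 + 18\right) \left(-16724\right) = 16 \left(-16724\right) = -267584$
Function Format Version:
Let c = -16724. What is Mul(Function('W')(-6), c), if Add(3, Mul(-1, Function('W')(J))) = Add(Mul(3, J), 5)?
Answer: -267584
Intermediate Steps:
Function('W')(J) = Add(-2, Mul(-3, J)) (Function('W')(J) = Add(3, Mul(-1, Add(Mul(3, J), 5))) = Add(3, Mul(-1, Add(5, Mul(3, J)))) = Add(3, Add(-5, Mul(-3, J))) = Add(-2, Mul(-3, J)))
Mul(Function('W')(-6), c) = Mul(Add(-2, Mul(-3, -6)), -16724) = Mul(Add(-2, 18), -16724) = Mul(16, -16724) = -267584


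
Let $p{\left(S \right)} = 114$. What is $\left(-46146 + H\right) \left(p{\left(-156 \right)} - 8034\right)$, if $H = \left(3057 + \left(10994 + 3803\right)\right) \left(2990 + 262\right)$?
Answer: $-459479291040$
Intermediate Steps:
$H = 58061208$ ($H = \left(3057 + 14797\right) 3252 = 17854 \cdot 3252 = 58061208$)
$\left(-46146 + H\right) \left(p{\left(-156 \right)} - 8034\right) = \left(-46146 + 58061208\right) \left(114 - 8034\right) = 58015062 \left(-7920\right) = -459479291040$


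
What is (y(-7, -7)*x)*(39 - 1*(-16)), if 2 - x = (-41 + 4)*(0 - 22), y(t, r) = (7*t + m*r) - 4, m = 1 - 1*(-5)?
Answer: 4242700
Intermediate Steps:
m = 6 (m = 1 + 5 = 6)
y(t, r) = -4 + 6*r + 7*t (y(t, r) = (7*t + 6*r) - 4 = (6*r + 7*t) - 4 = -4 + 6*r + 7*t)
x = -812 (x = 2 - (-41 + 4)*(0 - 22) = 2 - (-37)*(-22) = 2 - 1*814 = 2 - 814 = -812)
(y(-7, -7)*x)*(39 - 1*(-16)) = ((-4 + 6*(-7) + 7*(-7))*(-812))*(39 - 1*(-16)) = ((-4 - 42 - 49)*(-812))*(39 + 16) = -95*(-812)*55 = 77140*55 = 4242700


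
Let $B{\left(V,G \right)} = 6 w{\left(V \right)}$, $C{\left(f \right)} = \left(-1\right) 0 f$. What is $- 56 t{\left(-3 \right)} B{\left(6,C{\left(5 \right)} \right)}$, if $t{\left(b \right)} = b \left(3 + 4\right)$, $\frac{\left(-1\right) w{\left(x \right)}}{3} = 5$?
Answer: $-105840$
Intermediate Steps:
$w{\left(x \right)} = -15$ ($w{\left(x \right)} = \left(-3\right) 5 = -15$)
$C{\left(f \right)} = 0$ ($C{\left(f \right)} = 0 f = 0$)
$t{\left(b \right)} = 7 b$ ($t{\left(b \right)} = b 7 = 7 b$)
$B{\left(V,G \right)} = -90$ ($B{\left(V,G \right)} = 6 \left(-15\right) = -90$)
$- 56 t{\left(-3 \right)} B{\left(6,C{\left(5 \right)} \right)} = - 56 \cdot 7 \left(-3\right) \left(-90\right) = \left(-56\right) \left(-21\right) \left(-90\right) = 1176 \left(-90\right) = -105840$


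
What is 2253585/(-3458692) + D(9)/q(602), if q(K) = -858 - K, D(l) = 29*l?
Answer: -524119089/631211290 ≈ -0.83034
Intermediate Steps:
2253585/(-3458692) + D(9)/q(602) = 2253585/(-3458692) + (29*9)/(-858 - 1*602) = 2253585*(-1/3458692) + 261/(-858 - 602) = -2253585/3458692 + 261/(-1460) = -2253585/3458692 + 261*(-1/1460) = -2253585/3458692 - 261/1460 = -524119089/631211290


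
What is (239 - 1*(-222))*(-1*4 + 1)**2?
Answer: 4149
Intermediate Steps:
(239 - 1*(-222))*(-1*4 + 1)**2 = (239 + 222)*(-4 + 1)**2 = 461*(-3)**2 = 461*9 = 4149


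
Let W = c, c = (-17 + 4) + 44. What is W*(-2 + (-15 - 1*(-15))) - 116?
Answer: -178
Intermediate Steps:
c = 31 (c = -13 + 44 = 31)
W = 31
W*(-2 + (-15 - 1*(-15))) - 116 = 31*(-2 + (-15 - 1*(-15))) - 116 = 31*(-2 + (-15 + 15)) - 116 = 31*(-2 + 0) - 116 = 31*(-2) - 116 = -62 - 116 = -178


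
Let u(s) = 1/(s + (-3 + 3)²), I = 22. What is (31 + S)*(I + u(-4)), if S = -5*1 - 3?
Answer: 2001/4 ≈ 500.25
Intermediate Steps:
u(s) = 1/s (u(s) = 1/(s + 0²) = 1/(s + 0) = 1/s)
S = -8 (S = -5 - 3 = -8)
(31 + S)*(I + u(-4)) = (31 - 8)*(22 + 1/(-4)) = 23*(22 - ¼) = 23*(87/4) = 2001/4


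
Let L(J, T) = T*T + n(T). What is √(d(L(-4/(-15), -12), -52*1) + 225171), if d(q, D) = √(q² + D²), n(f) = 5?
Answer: √(225171 + √24905) ≈ 474.69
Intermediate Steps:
L(J, T) = 5 + T² (L(J, T) = T*T + 5 = T² + 5 = 5 + T²)
d(q, D) = √(D² + q²)
√(d(L(-4/(-15), -12), -52*1) + 225171) = √(√((-52*1)² + (5 + (-12)²)²) + 225171) = √(√((-52)² + (5 + 144)²) + 225171) = √(√(2704 + 149²) + 225171) = √(√(2704 + 22201) + 225171) = √(√24905 + 225171) = √(225171 + √24905)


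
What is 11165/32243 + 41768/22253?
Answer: 1595180369/717503479 ≈ 2.2232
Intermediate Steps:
11165/32243 + 41768/22253 = 1595180369/717503479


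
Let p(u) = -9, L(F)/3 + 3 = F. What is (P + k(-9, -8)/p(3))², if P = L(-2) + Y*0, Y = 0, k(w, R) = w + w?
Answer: 169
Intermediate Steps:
k(w, R) = 2*w
L(F) = -9 + 3*F
P = -15 (P = (-9 + 3*(-2)) + 0*0 = (-9 - 6) + 0 = -15 + 0 = -15)
(P + k(-9, -8)/p(3))² = (-15 + (2*(-9))/(-9))² = (-15 - 18*(-⅑))² = (-15 + 2)² = (-13)² = 169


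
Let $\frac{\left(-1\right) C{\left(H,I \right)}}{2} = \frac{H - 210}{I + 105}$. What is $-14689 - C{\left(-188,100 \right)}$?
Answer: $- \frac{3012041}{205} \approx -14693.0$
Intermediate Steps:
$C{\left(H,I \right)} = - \frac{2 \left(-210 + H\right)}{105 + I}$ ($C{\left(H,I \right)} = - 2 \frac{H - 210}{I + 105} = - 2 \frac{-210 + H}{105 + I} = - \frac{2 \left(-210 + H\right)}{105 + I}$)
$-14689 - C{\left(-188,100 \right)} = -14689 - \frac{2 \left(210 - -188\right)}{105 + 100} = -14689 - \frac{2 \left(210 + 188\right)}{205} = -14689 - 2 \cdot \frac{1}{205} \cdot 398 = -14689 - \frac{796}{205} = - \frac{3012041}{205}$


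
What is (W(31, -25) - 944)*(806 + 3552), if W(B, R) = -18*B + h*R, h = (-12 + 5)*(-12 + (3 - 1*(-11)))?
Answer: -5020416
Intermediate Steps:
h = -14 (h = -7*(-12 + (3 + 11)) = -7*(-12 + 14) = -7*2 = -14)
W(B, R) = -18*B - 14*R
(W(31, -25) - 944)*(806 + 3552) = ((-18*31 - 14*(-25)) - 944)*(806 + 3552) = ((-558 + 350) - 944)*4358 = (-208 - 944)*4358 = -1152*4358 = -5020416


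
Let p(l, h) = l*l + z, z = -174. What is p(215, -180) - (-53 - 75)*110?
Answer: 60131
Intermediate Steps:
p(l, h) = -174 + l**2 (p(l, h) = l*l - 174 = l**2 - 174 = -174 + l**2)
p(215, -180) - (-53 - 75)*110 = (-174 + 215**2) - (-53 - 75)*110 = (-174 + 46225) - (-128)*110 = 46051 - 1*(-14080) = 46051 + 14080 = 60131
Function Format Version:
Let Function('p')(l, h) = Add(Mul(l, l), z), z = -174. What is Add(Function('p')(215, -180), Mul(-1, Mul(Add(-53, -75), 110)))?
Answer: 60131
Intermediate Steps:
Function('p')(l, h) = Add(-174, Pow(l, 2)) (Function('p')(l, h) = Add(Mul(l, l), -174) = Add(Pow(l, 2), -174) = Add(-174, Pow(l, 2)))
Add(Function('p')(215, -180), Mul(-1, Mul(Add(-53, -75), 110))) = Add(Add(-174, Pow(215, 2)), Mul(-1, Mul(Add(-53, -75), 110))) = Add(Add(-174, 46225), Mul(-1, Mul(-128, 110))) = Add(46051, Mul(-1, -14080)) = Add(46051, 14080) = 60131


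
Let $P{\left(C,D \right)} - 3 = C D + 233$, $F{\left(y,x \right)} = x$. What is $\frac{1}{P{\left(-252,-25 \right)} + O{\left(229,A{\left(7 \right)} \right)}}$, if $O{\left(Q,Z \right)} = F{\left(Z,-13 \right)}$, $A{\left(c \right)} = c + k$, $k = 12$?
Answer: $\frac{1}{6523} \approx 0.0001533$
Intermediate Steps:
$A{\left(c \right)} = 12 + c$ ($A{\left(c \right)} = c + 12 = 12 + c$)
$O{\left(Q,Z \right)} = -13$
$P{\left(C,D \right)} = 236 + C D$ ($P{\left(C,D \right)} = 3 + \left(C D + 233\right) = 3 + \left(233 + C D\right) = 236 + C D$)
$\frac{1}{P{\left(-252,-25 \right)} + O{\left(229,A{\left(7 \right)} \right)}} = \frac{1}{\left(236 - -6300\right) - 13} = \frac{1}{\left(236 + 6300\right) - 13} = \frac{1}{6536 - 13} = \frac{1}{6523}$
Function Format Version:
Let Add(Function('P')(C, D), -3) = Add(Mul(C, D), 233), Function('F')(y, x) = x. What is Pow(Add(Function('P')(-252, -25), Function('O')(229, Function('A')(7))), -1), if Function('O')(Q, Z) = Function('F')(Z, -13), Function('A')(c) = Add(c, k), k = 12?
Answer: Rational(1, 6523) ≈ 0.00015330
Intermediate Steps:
Function('A')(c) = Add(12, c) (Function('A')(c) = Add(c, 12) = Add(12, c))
Function('O')(Q, Z) = -13
Function('P')(C, D) = Add(236, Mul(C, D)) (Function('P')(C, D) = Add(3, Add(Mul(C, D), 233)) = Add(3, Add(233, Mul(C, D))) = Add(236, Mul(C, D)))
Pow(Add(Function('P')(-252, -25), Function('O')(229, Function('A')(7))), -1) = Pow(Add(Add(236, Mul(-252, -25)), -13), -1) = Pow(Add(Add(236, 6300), -13), -1) = Pow(Add(6536, -13), -1) = Pow(6523, -1) = Rational(1, 6523)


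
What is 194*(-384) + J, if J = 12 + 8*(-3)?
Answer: -74508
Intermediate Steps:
J = -12 (J = 12 - 24 = -12)
194*(-384) + J = 194*(-384) - 12 = -74496 - 12 = -74508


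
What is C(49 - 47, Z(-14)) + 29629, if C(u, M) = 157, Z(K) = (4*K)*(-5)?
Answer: 29786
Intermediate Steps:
Z(K) = -20*K
C(49 - 47, Z(-14)) + 29629 = 157 + 29629 = 29786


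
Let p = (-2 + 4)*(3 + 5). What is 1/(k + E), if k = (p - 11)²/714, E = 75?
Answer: 714/53575 ≈ 0.013327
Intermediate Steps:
p = 16 (p = 2*8 = 16)
k = 25/714 (k = (16 - 11)²/714 = 5²*(1/714) = 25*(1/714) = 25/714 ≈ 0.035014)
1/(k + E) = 1/(25/714 + 75) = 1/(53575/714) = 714/53575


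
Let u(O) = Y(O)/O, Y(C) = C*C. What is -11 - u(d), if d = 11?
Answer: -22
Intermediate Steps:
Y(C) = C²
u(O) = O (u(O) = O²/O = O)
-11 - u(d) = -11 - 1*11 = -11 - 11 = -22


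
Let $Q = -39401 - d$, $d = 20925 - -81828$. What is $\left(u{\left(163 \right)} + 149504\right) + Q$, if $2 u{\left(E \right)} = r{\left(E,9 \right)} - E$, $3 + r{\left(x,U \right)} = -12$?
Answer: $7261$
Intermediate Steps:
$r{\left(x,U \right)} = -15$ ($r{\left(x,U \right)} = -3 - 12 = -15$)
$d = 102753$ ($d = 20925 + 81828 = 102753$)
$Q = -142154$ ($Q = -39401 - 102753 = -142154$)
$u{\left(E \right)} = - \frac{15}{2} - \frac{E}{2}$ ($u{\left(E \right)} = \frac{-15 - E}{2} = - \frac{15}{2} - \frac{E}{2}$)
$\left(u{\left(163 \right)} + 149504\right) + Q = \left(\left(- \frac{15}{2} - \frac{163}{2}\right) + 149504\right) - 142154 = \left(-89 + 149504\right) - 142154 = 149415 - 142154 = 7261$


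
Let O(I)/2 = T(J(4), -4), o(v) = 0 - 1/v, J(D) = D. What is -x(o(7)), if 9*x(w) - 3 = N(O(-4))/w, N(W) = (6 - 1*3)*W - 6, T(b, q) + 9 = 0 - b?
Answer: -197/3 ≈ -65.667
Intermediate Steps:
T(b, q) = -9 - b (T(b, q) = -9 + (0 - b) = -9 - b)
o(v) = -1/v
O(I) = -26 (O(I) = 2*(-9 - 1*4) = 2*(-9 - 4) = 2*(-13) = -26)
N(W) = -6 + 3*W (N(W) = (6 - 3)*W - 6 = 3*W - 6 = -6 + 3*W)
x(w) = 1/3 - 28/(3*w) (x(w) = 1/3 + ((-6 + 3*(-26))/w)/9 = 1/3 + ((-6 - 78)/w)/9 = 1/3 + (-84/w)/9 = 1/3 - 28/(3*w))
-x(o(7)) = -(-28 - 1/7)/(3*((-1/7))) = -(-28 - 1*1/7)/(3*((-1*1/7))) = -(-28 - 1/7)/(3*(-1/7)) = -(-7)*(-197)/(3*7) = -1*197/3 = -197/3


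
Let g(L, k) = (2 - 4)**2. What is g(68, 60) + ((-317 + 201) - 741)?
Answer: -853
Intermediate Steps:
g(L, k) = 4 (g(L, k) = (-2)**2 = 4)
g(68, 60) + ((-317 + 201) - 741) = 4 + ((-317 + 201) - 741) = 4 + (-116 - 741) = 4 - 857 = -853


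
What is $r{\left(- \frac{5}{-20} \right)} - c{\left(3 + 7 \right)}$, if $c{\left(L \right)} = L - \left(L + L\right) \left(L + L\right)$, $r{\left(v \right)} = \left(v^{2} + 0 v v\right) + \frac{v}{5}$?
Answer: $\frac{31209}{80} \approx 390.11$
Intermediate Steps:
$r{\left(v \right)} = v^{2} + \frac{v}{5}$ ($r{\left(v \right)} = \left(v^{2} + 0 v\right) + v \frac{1}{5} = \left(v^{2} + 0\right) + \frac{v}{5} = v^{2} + \frac{v}{5}$)
$c{\left(L \right)} = L - 4 L^{2}$ ($c{\left(L \right)} = L - 2 L 2 L = L - 4 L^{2}$)
$r{\left(- \frac{5}{-20} \right)} - c{\left(3 + 7 \right)} = - \frac{5}{-20} \left(\frac{1}{5} - \frac{5}{-20}\right) - \left(3 + 7\right) \left(1 - 4 \left(3 + 7\right)\right) = \left(-5\right) \left(- \frac{1}{20}\right) \left(\frac{1}{5} - - \frac{1}{4}\right) - 10 \left(1 - 40\right) = \frac{\frac{1}{5} + \frac{1}{4}}{4} - 10 \left(1 - 40\right) = \frac{1}{4} \cdot \frac{9}{20} - 10 \left(-39\right) = \frac{9}{80} - -390 = \frac{9}{80} + 390 = \frac{31209}{80}$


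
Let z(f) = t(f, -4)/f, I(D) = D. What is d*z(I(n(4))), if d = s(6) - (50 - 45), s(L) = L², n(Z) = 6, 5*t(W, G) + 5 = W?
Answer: 31/30 ≈ 1.0333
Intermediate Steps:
t(W, G) = -1 + W/5
z(f) = (-1 + f/5)/f
d = 31 (d = 6² - (50 - 45) = 36 - 1*5 = 36 - 5 = 31)
d*z(I(n(4))) = 31*((⅕)*(-5 + 6)/6) = 31*((⅕)*(⅙)*1) = 31*(1/30) = 31/30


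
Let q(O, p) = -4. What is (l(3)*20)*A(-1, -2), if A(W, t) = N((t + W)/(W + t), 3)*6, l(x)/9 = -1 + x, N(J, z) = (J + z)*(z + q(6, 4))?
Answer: -8640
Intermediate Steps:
N(J, z) = (-4 + z)*(J + z) (N(J, z) = (J + z)*(z - 4) = (J + z)*(-4 + z) = (-4 + z)*(J + z))
l(x) = -9 + 9*x (l(x) = 9*(-1 + x) = -9 + 9*x)
A(W, t) = -24 (A(W, t) = (3² - 4*(t + W)/(W + t) - 4*3 + ((t + W)/(W + t))*3)*6 = (9 - 4*(W + t)/(W + t) - 12 + ((W + t)/(W + t))*3)*6 = (9 - 4*1 - 12 + 1*3)*6 = (9 - 4 - 12 + 3)*6 = -4*6 = -24)
(l(3)*20)*A(-1, -2) = ((-9 + 9*3)*20)*(-24) = ((-9 + 27)*20)*(-24) = (18*20)*(-24) = 360*(-24) = -8640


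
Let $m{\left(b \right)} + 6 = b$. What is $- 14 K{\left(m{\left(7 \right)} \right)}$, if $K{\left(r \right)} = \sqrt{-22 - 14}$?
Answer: $- 84 i \approx - 84.0 i$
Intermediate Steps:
$m{\left(b \right)} = -6 + b$
$K{\left(r \right)} = 6 i$ ($K{\left(r \right)} = \sqrt{-36} = 6 i$)
$- 14 K{\left(m{\left(7 \right)} \right)} = - 14 \cdot 6 i = - 84 i$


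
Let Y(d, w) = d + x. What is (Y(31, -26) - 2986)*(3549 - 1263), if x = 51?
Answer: -6638544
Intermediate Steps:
Y(d, w) = 51 + d (Y(d, w) = d + 51 = 51 + d)
(Y(31, -26) - 2986)*(3549 - 1263) = ((51 + 31) - 2986)*(3549 - 1263) = (82 - 2986)*2286 = -2904*2286 = -6638544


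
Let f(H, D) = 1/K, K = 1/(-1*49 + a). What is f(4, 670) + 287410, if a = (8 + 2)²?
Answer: 287461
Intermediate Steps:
a = 100 (a = 10² = 100)
K = 1/51 (K = 1/(-1*49 + 100) = 1/(-49 + 100) = 1/51 ≈ 0.019608)
f(H, D) = 51 (f(H, D) = 1/(1/51) = 51)
f(4, 670) + 287410 = 51 + 287410 = 287461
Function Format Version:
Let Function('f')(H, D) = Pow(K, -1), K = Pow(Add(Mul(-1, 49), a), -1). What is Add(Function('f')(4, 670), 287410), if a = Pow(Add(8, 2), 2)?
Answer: 287461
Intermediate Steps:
a = 100 (a = Pow(10, 2) = 100)
K = Rational(1, 51) (K = Pow(Add(Mul(-1, 49), 100), -1) = Pow(Add(-49, 100), -1) = Pow(51, -1) = Rational(1, 51) ≈ 0.019608)
Function('f')(H, D) = 51 (Function('f')(H, D) = Pow(Rational(1, 51), -1) = 51)
Add(Function('f')(4, 670), 287410) = Add(51, 287410) = 287461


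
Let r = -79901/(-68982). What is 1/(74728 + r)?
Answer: 68982/5154966797 ≈ 1.3382e-5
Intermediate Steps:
r = 79901/68982 (r = -79901*(-1/68982) = 79901/68982 ≈ 1.1583)
1/(74728 + r) = 1/(74728 + 79901/68982) = 1/(5154966797/68982) = 68982/5154966797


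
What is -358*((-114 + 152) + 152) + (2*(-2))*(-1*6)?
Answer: -67996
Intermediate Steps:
-358*((-114 + 152) + 152) + (2*(-2))*(-1*6) = -358*(38 + 152) - 4*(-6) = -358*190 + 24 = -68020 + 24 = -67996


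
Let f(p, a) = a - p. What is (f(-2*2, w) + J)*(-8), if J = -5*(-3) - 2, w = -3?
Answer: -112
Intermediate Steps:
J = 13 (J = 15 - 2 = 13)
(f(-2*2, w) + J)*(-8) = ((-3 - (-2)*2) + 13)*(-8) = ((-3 - 1*(-4)) + 13)*(-8) = ((-3 + 4) + 13)*(-8) = (1 + 13)*(-8) = 14*(-8) = -112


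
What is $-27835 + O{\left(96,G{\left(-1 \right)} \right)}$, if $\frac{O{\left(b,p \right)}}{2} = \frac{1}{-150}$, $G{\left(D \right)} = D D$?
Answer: $- \frac{2087626}{75} \approx -27835.0$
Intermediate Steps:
$G{\left(D \right)} = D^{2}$
$O{\left(b,p \right)} = - \frac{1}{75}$ ($O{\left(b,p \right)} = \frac{2}{-150} = 2 \left(- \frac{1}{150}\right) = - \frac{1}{75}$)
$-27835 + O{\left(96,G{\left(-1 \right)} \right)} = -27835 - \frac{1}{75} = - \frac{2087626}{75}$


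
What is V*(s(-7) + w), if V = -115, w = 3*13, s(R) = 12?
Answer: -5865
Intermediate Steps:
w = 39
V*(s(-7) + w) = -115*(12 + 39) = -115*51 = -5865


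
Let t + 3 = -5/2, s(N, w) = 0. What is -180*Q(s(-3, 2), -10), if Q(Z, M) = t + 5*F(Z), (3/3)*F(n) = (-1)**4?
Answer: 90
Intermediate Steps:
t = -11/2 (t = -3 - 5/2 = -11/2 ≈ -5.5000)
F(n) = 1 (F(n) = (-1)**4 = 1)
Q(Z, M) = -1/2 (Q(Z, M) = -11/2 + 5*1 = -11/2 + 5 = -1/2)
-180*Q(s(-3, 2), -10) = -180*(-1/2) = 90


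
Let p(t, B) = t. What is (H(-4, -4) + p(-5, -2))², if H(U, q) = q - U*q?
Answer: 625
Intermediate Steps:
H(U, q) = q - U*q
(H(-4, -4) + p(-5, -2))² = (-4*(1 - 1*(-4)) - 5)² = (-4*(1 + 4) - 5)² = (-4*5 - 5)² = (-20 - 5)² = (-25)² = 625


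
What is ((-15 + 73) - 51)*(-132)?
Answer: -924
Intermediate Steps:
((-15 + 73) - 51)*(-132) = (58 - 51)*(-132) = 7*(-132) = -924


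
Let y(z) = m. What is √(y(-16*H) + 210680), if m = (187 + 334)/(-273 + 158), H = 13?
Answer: √2786183085/115 ≈ 458.99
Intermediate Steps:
m = -521/115 (m = 521/(-115) = 521*(-1/115) = -521/115 ≈ -4.5304)
y(z) = -521/115
√(y(-16*H) + 210680) = √(-521/115 + 210680) = √(24227679/115) = √2786183085/115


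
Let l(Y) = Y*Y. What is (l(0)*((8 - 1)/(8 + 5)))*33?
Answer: 0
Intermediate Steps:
l(Y) = Y²
(l(0)*((8 - 1)/(8 + 5)))*33 = (0²*((8 - 1)/(8 + 5)))*33 = (0*(7/13))*33 = 0*33 = 0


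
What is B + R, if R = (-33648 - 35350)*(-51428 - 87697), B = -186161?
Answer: 9599160589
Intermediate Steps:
R = 9599346750 (R = -68998*(-139125) = 9599346750)
B + R = -186161 + 9599346750 = 9599160589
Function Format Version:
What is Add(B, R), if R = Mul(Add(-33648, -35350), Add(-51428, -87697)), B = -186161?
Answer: 9599160589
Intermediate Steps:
R = 9599346750 (R = Mul(-68998, -139125) = 9599346750)
Add(B, R) = Add(-186161, 9599346750) = 9599160589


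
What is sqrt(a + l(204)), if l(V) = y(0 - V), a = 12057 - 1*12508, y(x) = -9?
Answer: 2*I*sqrt(115) ≈ 21.448*I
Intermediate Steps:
a = -451 (a = 12057 - 12508 = -451)
l(V) = -9
sqrt(a + l(204)) = sqrt(-451 - 9) = sqrt(-460) = 2*I*sqrt(115)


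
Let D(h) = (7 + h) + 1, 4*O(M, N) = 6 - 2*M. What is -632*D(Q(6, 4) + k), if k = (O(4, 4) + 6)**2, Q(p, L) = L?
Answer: -26702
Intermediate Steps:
O(M, N) = 3/2 - M/2 (O(M, N) = (6 - 2*M)/4 = 3/2 - M/2)
k = 121/4 (k = ((3/2 - 1/2*4) + 6)**2 = ((3/2 - 2) + 6)**2 = (-1/2 + 6)**2 = (11/2)**2 = 121/4 ≈ 30.250)
D(h) = 8 + h
-632*D(Q(6, 4) + k) = -632*(8 + (4 + 121/4)) = -632*(8 + 137/4) = -632*169/4 = -26702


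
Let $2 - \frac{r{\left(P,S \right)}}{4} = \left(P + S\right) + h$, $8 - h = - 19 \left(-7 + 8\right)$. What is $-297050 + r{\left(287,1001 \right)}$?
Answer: $-302302$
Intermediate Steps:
$h = 27$ ($h = 8 - - 19 \left(-7 + 8\right) = 8 - \left(-19\right) 1 = 8 - -19 = 8 + 19 = 27$)
$r{\left(P,S \right)} = -100 - 4 P - 4 S$ ($r{\left(P,S \right)} = 8 - 4 \left(\left(P + S\right) + 27\right) = 8 - 4 \left(27 + P + S\right) = 8 - \left(108 + 4 P + 4 S\right) = -100 - 4 P - 4 S$)
$-297050 + r{\left(287,1001 \right)} = -297050 - 5252 = -302302$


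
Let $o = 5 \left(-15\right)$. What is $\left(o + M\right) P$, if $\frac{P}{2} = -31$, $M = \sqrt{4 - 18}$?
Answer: $4650 - 62 i \sqrt{14} \approx 4650.0 - 231.98 i$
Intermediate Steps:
$M = i \sqrt{14}$ ($M = \sqrt{-14} = i \sqrt{14} \approx 3.7417 i$)
$P = -62$ ($P = 2 \left(-31\right) = -62$)
$o = -75$
$\left(o + M\right) P = \left(-75 + i \sqrt{14}\right) \left(-62\right) = 4650 - 62 i \sqrt{14}$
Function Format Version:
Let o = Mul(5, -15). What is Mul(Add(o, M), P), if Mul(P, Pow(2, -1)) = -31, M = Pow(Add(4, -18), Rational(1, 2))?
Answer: Add(4650, Mul(-62, I, Pow(14, Rational(1, 2)))) ≈ Add(4650.0, Mul(-231.98, I))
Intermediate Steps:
M = Mul(I, Pow(14, Rational(1, 2))) (M = Pow(-14, Rational(1, 2)) = Mul(I, Pow(14, Rational(1, 2))) ≈ Mul(3.7417, I))
P = -62 (P = Mul(2, -31) = -62)
o = -75
Mul(Add(o, M), P) = Mul(Add(-75, Mul(I, Pow(14, Rational(1, 2)))), -62) = Add(4650, Mul(-62, I, Pow(14, Rational(1, 2))))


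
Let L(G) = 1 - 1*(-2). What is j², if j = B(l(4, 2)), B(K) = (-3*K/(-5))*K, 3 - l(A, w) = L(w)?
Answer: 0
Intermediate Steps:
L(G) = 3 (L(G) = 1 + 2 = 3)
l(A, w) = 0 (l(A, w) = 3 - 1*3 = 3 - 3 = 0)
B(K) = 3*K²/5 (B(K) = (-3*K*(-1)/5)*K = (-(-3)*K/5)*K = (3*K/5)*K = 3*K²/5)
j = 0 (j = (⅗)*0² = (⅗)*0 = 0)
j² = 0² = 0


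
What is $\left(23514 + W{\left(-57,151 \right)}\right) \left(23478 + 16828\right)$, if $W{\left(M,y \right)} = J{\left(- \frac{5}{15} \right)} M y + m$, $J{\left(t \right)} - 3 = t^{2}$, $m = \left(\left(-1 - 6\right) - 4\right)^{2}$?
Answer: $- \frac{379964662}{3} \approx -1.2665 \cdot 10^{8}$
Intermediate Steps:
$m = 121$ ($m = \left(\left(-1 - 6\right) - 4\right)^{2} = \left(-7 - 4\right)^{2} = \left(-11\right)^{2} = 121$)
$J{\left(t \right)} = 3 + t^{2}$
$W{\left(M,y \right)} = 121 + \frac{28 M y}{9}$ ($W{\left(M,y \right)} = \left(3 + \left(- \frac{5}{15}\right)^{2}\right) M y + 121 = \left(3 + \left(\left(-5\right) \frac{1}{15}\right)^{2}\right) M y + 121 = \left(3 + \left(- \frac{1}{3}\right)^{2}\right) M y + 121 = \left(3 + \frac{1}{9}\right) M y + 121 = \frac{28 M}{9} y + 121 = \frac{28 M y}{9} + 121 = 121 + \frac{28 M y}{9}$)
$\left(23514 + W{\left(-57,151 \right)}\right) \left(23478 + 16828\right) = \left(23514 + \left(121 + \frac{28}{9} \left(-57\right) 151\right)\right) \left(23478 + 16828\right) = \left(23514 + \left(121 - \frac{80332}{3}\right)\right) 40306 = \left(23514 - \frac{79969}{3}\right) 40306 = \left(- \frac{9427}{3}\right) 40306 = - \frac{379964662}{3}$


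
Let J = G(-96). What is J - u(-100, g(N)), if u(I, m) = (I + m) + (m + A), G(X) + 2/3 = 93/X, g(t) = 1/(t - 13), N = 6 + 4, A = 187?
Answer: -2815/32 ≈ -87.969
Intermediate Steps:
N = 10
g(t) = 1/(-13 + t)
G(X) = -⅔ + 93/X
J = -157/96 (J = -⅔ + 93/(-96) = -⅔ + 93*(-1/96) = -⅔ - 31/32 = -157/96 ≈ -1.6354)
u(I, m) = 187 + I + 2*m (u(I, m) = (I + m) + (m + 187) = (I + m) + (187 + m) = 187 + I + 2*m)
J - u(-100, g(N)) = -157/96 - (187 - 100 + 2/(-13 + 10)) = -157/96 - (187 - 100 + 2/(-3)) = -157/96 - (187 - 100 + 2*(-⅓)) = -157/96 - (187 - 100 - ⅔) = -157/96 - 1*259/3 = -157/96 - 259/3 = -2815/32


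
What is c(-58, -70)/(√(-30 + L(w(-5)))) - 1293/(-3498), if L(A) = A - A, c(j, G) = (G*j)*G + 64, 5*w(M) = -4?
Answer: 431/1166 + 47356*I*√30/5 ≈ 0.36964 + 51876.0*I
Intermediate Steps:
w(M) = -⅘ (w(M) = (⅕)*(-4) = -⅘)
c(j, G) = 64 + j*G² (c(j, G) = j*G² + 64 = 64 + j*G²)
L(A) = 0
c(-58, -70)/(√(-30 + L(w(-5)))) - 1293/(-3498) = (64 - 58*(-70)²)/(√(-30 + 0)) - 1293/(-3498) = (64 - 58*4900)/(√(-30)) - 1293*(-1/3498) = (64 - 284200)/((I*√30)) + 431/1166 = -(-47356)*I*√30/5 + 431/1166 = 47356*I*√30/5 + 431/1166 = 431/1166 + 47356*I*√30/5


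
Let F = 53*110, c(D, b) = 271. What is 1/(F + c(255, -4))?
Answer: 1/6101 ≈ 0.00016391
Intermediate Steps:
F = 5830
1/(F + c(255, -4)) = 1/(5830 + 271) = 1/6101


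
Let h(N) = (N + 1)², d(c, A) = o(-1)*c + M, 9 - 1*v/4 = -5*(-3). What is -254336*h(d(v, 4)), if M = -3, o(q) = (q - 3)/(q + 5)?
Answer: -123098624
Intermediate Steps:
o(q) = (-3 + q)/(5 + q)
v = -24 (v = 36 - (-20)*(-3) = 36 - 4*15 = 36 - 60 = -24)
d(c, A) = -3 - c (d(c, A) = ((-3 - 1)/(5 - 1))*c - 3 = (-4/4)*c - 3 = ((¼)*(-4))*c - 3 = -c - 3 = -3 - c)
h(N) = (1 + N)²
-254336*h(d(v, 4)) = -254336*(1 + (-3 - 1*(-24)))² = -254336*(1 + (-3 + 24))² = -254336*(1 + 21)² = -254336*22² = -254336*484 = -123098624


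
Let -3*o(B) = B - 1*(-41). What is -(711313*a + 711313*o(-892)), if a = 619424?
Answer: -1322418358499/3 ≈ -4.4081e+11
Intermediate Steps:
o(B) = -41/3 - B/3 (o(B) = -(B - 1*(-41))/3 = -(B + 41)/3 = -(41 + B)/3 = -41/3 - B/3)
-(711313*a + 711313*o(-892)) = -(1321783867303/3 + 634491196/3) = -711313/(1/((-41/3 + 892/3) + 619424)) = -711313/(1/(851/3 + 619424)) = -711313/(1/(1859123/3)) = -711313/3/1859123 = -711313*1859123/3 = -1322418358499/3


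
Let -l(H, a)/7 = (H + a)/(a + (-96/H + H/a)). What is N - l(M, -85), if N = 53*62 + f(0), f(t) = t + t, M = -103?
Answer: 1197602848/362703 ≈ 3301.9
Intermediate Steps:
f(t) = 2*t
N = 3286 (N = 53*62 + 2*0 = 3286 + 0 = 3286)
l(H, a) = -7*(H + a)/(a - 96/H + H/a) (l(H, a) = -7*(H + a)/(a + (-96/H + H/a)) = -7*(H + a)/(a - 96/H + H/a))
N - l(M, -85) = 3286 - (-7)*(-103)*(-85)*(-103 - 85)/((-103)² - 96*(-85) - 103*(-85)²) = 3286 - (-7)*(-103)*(-85)*(-188)/(10609 + 8160 - 103*7225) = 3286 - (-7)*(-103)*(-85)*(-188)/(10609 + 8160 - 744175) = 3286 - (-7)*(-103)*(-85)*(-188)/(-725406) = 3286 - (-7)*(-103)*(-85)*(-1)*(-188)/725406 = 3286 - 1*(-5760790/362703) = 3286 + 5760790/362703 = 1197602848/362703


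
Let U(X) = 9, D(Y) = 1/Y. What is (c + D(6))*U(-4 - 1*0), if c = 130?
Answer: 2343/2 ≈ 1171.5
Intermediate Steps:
(c + D(6))*U(-4 - 1*0) = (130 + 1/6)*9 = (781/6)*9 = 2343/2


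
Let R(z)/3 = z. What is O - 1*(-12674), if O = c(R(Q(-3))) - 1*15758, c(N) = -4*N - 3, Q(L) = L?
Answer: -3051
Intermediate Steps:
R(z) = 3*z
c(N) = -3 - 4*N
O = -15725 (O = (-3 - 12*(-3)) - 1*15758 = (-3 - 4*(-9)) - 15758 = (-3 + 36) - 15758 = 33 - 15758 = -15725)
O - 1*(-12674) = -15725 - 1*(-12674) = -15725 + 12674 = -3051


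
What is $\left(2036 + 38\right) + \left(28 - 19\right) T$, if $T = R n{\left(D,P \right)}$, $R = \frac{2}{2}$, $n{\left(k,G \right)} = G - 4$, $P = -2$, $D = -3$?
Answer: $2020$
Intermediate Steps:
$n{\left(k,G \right)} = -4 + G$
$R = 1$ ($R = 2 \cdot \frac{1}{2} = 1$)
$T = -6$ ($T = 1 \left(-4 - 2\right) = 1 \left(-6\right) = -6$)
$\left(2036 + 38\right) + \left(28 - 19\right) T = \left(2036 + 38\right) + \left(28 - 19\right) \left(-6\right) = 2074 + 9 \left(-6\right) = 2074 - 54 = 2020$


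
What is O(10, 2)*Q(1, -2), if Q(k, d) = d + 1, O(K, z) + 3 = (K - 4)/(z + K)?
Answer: 5/2 ≈ 2.5000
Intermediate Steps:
O(K, z) = -3 + (-4 + K)/(K + z) (O(K, z) = -3 + (K - 4)/(z + K) = -3 + (-4 + K)/(K + z))
Q(k, d) = 1 + d
O(10, 2)*Q(1, -2) = ((-4 - 3*2 - 2*10)/(10 + 2))*(1 - 2) = ((-4 - 6 - 20)/12)*(-1) = ((1/12)*(-30))*(-1) = -5/2*(-1) = 5/2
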